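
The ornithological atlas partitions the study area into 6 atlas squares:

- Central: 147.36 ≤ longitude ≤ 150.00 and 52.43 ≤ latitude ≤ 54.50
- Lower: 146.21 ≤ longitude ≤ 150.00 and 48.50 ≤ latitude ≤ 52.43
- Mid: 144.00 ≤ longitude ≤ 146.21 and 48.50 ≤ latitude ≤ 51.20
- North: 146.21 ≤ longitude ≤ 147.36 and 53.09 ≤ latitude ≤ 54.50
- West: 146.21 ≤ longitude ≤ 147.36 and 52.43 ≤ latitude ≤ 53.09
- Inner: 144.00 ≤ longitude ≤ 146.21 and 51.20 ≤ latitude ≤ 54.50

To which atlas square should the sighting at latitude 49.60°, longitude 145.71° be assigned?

Mid

The point has longitude = 145.71 and latitude = 49.60.
Only Mid satisfies 144.00 ≤ longitude ≤ 146.21 and 48.50 ≤ latitude ≤ 51.20.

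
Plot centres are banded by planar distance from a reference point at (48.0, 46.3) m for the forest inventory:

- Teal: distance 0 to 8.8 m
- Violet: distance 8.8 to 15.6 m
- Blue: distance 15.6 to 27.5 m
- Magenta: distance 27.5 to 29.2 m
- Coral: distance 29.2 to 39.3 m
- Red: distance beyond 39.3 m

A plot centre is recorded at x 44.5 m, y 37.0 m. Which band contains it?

Distance = √((44.5−48.0)² + (37.0−46.3)²) = √(12.250 + 86.490) = 9.937 m.
8.8 ≤ 9.937 < 15.6 → Violet.

Violet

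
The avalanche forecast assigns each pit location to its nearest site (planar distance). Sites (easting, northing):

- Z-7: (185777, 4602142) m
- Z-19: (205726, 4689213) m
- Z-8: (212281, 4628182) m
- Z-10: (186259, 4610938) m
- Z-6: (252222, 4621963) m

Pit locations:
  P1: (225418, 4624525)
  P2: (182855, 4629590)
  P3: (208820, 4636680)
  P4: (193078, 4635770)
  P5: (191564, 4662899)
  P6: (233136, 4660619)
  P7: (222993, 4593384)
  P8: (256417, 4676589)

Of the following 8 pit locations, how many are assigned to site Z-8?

P1 → Z-8
P2 → Z-10
P3 → Z-8
P4 → Z-8
P5 → Z-19
P6 → Z-8
P7 → Z-8
P8 → Z-19
5 of the 8 go to Z-8.

5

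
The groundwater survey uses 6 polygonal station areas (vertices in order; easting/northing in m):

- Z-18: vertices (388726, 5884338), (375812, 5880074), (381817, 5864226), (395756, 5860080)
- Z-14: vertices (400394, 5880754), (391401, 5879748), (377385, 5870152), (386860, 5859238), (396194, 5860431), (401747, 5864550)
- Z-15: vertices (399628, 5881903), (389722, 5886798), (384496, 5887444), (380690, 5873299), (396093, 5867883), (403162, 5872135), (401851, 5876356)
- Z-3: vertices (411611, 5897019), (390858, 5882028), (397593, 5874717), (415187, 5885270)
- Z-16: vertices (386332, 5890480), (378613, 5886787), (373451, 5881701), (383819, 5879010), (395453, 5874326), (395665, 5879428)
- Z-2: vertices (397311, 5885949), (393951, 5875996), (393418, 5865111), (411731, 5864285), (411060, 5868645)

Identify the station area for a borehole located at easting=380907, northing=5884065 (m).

Z-16

Cast a ray rightward from (380907, 5884065). For each polygon, the edges (by vertex number in listed order) whose endpoints lie on opposite sides of northing = 5884065, where each meets that height, and whether that is right or left of the point:
Z-18: 1–2 at easting≈387899.2 (right), 4–1 at easting≈388805.1 (right) → 2 crossings.
Z-14: no edge straddles that height → 0 crossings.
Z-15: 1–2 at easting≈395252.8 (right), 3–4 at easting≈383586.8 (right) → 2 crossings.
Z-3: 1–2 at easting≈393677.9 (right), 3–4 at easting≈413178.0 (right) → 2 crossings.
Z-16: 2–3 at easting≈375850.3 (left), 6–1 at easting≈391749.2 (right) → 1 crossing.
Z-2: 1–2 at easting≈396675.0 (right), 5–1 at easting≈398807.9 (right) → 2 crossings.
Only Z-16 has an odd count, so the point is inside Z-16.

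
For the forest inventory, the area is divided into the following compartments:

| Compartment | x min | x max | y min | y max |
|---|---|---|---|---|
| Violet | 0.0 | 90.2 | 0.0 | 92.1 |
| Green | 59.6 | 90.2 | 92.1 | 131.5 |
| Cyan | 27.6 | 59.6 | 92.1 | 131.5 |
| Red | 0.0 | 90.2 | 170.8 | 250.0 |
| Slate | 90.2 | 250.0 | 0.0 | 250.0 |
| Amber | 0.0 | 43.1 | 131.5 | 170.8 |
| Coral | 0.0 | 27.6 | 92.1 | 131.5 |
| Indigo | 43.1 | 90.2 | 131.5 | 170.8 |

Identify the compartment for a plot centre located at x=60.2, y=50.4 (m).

The point has x = 60.2 and y = 50.4.
Only Violet satisfies 0.0 ≤ x ≤ 90.2 and 0.0 ≤ y ≤ 92.1.

Violet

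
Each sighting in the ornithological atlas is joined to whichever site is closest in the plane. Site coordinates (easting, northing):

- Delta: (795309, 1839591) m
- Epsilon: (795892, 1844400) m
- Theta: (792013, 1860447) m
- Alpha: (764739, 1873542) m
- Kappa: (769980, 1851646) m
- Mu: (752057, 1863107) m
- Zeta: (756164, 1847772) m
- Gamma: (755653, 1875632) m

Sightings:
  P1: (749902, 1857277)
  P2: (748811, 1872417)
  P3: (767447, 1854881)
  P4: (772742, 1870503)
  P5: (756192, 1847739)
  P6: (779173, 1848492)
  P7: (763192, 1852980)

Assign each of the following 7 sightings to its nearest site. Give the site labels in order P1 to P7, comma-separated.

Mu, Gamma, Kappa, Alpha, Zeta, Kappa, Kappa

P1 → Mu (d²=38632925.00)
P2 → Gamma (d²=57149189.00)
P3 → Kappa (d²=16881314.00)
P4 → Alpha (d²=73283530.00)
P5 → Zeta (d²=1873.00)
P6 → Kappa (d²=94458965.00)
P7 → Kappa (d²=47856500.00)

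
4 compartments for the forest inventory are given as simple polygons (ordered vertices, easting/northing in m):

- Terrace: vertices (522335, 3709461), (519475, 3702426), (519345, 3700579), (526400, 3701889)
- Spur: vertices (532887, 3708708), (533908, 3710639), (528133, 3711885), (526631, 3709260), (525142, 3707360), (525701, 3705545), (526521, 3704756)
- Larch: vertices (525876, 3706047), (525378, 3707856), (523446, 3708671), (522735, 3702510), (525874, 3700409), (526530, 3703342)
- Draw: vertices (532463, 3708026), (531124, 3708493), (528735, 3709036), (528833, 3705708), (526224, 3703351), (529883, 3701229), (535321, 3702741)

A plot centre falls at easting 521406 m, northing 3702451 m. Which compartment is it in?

Cast a ray rightward from (521406, 3702451). For each polygon, the edges (by vertex number in listed order) whose endpoints lie on opposite sides of northing = 3702451, where each meets that height, and whether that is right or left of the point:
Terrace: 1–2 at easting≈519485.2 (left), 4–1 at easting≈526098.3 (right) → 1 crossing.
Spur: no edge straddles that height → 0 crossings.
Larch: 4–5 at easting≈522823.1 (right), 5–6 at easting≈526330.7 (right) → 2 crossings.
Draw: 5–6 at easting≈527775.9 (right), 6–7 at easting≈534278.0 (right) → 2 crossings.
Only Terrace has an odd count, so the point is inside Terrace.

Terrace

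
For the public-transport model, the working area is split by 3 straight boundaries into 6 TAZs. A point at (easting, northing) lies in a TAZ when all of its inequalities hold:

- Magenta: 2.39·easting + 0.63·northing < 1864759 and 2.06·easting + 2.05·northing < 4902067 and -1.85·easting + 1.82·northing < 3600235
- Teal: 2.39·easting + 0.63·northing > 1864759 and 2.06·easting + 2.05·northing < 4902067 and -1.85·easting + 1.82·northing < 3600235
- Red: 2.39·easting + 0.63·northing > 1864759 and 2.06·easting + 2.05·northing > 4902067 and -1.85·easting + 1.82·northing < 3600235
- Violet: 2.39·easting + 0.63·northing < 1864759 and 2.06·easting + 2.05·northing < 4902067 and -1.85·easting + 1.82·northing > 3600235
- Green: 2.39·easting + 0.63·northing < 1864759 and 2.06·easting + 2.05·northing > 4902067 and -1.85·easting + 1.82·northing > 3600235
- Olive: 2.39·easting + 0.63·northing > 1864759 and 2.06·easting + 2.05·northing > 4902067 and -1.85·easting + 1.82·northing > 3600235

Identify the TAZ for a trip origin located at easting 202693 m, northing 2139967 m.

Magenta

2.39·202693 + 0.63·2139967 = 1832615.480, which is < 1864759
2.06·202693 + 2.05·2139967 = 4804479.930, which is < 4902067
-1.85·202693 + 1.82·2139967 = 3519757.890, which is < 3600235
This sign pattern matches Magenta.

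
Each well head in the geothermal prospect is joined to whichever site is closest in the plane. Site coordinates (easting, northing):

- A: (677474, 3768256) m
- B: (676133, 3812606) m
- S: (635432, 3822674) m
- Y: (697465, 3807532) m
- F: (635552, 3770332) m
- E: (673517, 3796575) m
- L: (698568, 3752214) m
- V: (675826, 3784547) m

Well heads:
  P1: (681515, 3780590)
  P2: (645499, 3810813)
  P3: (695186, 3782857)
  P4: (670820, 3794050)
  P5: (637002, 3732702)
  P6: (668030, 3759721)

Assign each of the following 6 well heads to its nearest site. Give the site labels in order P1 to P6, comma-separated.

P1 → V (d²=48022570.00)
P2 → S (d²=242027810.00)
P3 → V (d²=377665700.00)
P4 → E (d²=13649434.00)
P5 → F (d²=1418119400.00)
P6 → A (d²=162035361.00)

V, S, V, E, F, A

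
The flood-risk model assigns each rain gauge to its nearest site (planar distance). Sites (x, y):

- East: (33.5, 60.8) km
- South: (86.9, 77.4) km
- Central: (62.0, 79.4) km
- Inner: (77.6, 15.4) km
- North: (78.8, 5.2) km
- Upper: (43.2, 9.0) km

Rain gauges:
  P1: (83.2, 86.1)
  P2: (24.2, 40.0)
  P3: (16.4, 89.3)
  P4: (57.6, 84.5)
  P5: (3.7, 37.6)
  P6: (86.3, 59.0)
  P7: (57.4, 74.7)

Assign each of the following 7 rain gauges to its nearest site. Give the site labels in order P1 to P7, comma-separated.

P1 → South (d²=89.38)
P2 → East (d²=519.13)
P3 → East (d²=1104.66)
P4 → Central (d²=45.37)
P5 → East (d²=1426.28)
P6 → South (d²=338.92)
P7 → Central (d²=43.25)

South, East, East, Central, East, South, Central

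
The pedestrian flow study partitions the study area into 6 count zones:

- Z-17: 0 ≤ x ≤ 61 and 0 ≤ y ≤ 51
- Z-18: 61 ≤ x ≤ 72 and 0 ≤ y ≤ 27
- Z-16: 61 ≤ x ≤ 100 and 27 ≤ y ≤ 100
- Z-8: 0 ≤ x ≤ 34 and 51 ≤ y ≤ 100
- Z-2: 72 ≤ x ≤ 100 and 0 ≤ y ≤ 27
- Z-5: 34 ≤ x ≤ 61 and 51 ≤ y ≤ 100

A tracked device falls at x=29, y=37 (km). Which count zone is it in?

The point has x = 29 and y = 37.
Only Z-17 satisfies 0 ≤ x ≤ 61 and 0 ≤ y ≤ 51.

Z-17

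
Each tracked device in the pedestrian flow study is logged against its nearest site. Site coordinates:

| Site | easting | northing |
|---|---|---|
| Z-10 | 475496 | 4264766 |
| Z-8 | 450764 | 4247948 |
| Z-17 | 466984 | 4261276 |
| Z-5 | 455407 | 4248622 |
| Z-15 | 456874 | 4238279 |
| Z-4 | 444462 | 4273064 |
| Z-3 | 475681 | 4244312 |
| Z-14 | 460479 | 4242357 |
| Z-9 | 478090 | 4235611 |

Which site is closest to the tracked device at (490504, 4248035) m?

Squared distances to each site:
Z-10: 505166425.000; Z-8: 1579275169.000; Z-17: 728514481.000; Z-5: 1232143978.000; Z-15: 1226156436.000; Z-4: 2746316605.000; Z-3: 233582058.000; Z-14: 933740309.000; Z-9: 308463172.000.
Minimum at Z-3.

Z-3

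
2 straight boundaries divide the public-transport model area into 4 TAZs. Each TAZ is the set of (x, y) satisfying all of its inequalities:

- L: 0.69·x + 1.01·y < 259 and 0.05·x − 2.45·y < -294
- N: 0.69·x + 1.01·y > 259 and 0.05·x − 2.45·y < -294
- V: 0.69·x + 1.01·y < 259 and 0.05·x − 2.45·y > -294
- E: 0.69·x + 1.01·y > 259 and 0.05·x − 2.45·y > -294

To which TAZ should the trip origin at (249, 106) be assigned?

0.69·249 + 1.01·106 = 278.870, which is > 259
0.05·249 − 2.45·106 = -247.250, which is > -294
This sign pattern matches E.

E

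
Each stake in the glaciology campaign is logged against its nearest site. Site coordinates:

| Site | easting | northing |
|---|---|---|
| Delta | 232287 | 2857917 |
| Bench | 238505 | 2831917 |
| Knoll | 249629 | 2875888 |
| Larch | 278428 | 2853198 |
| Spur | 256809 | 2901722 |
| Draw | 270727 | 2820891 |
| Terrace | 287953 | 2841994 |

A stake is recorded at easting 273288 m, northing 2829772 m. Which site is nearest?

Draw

Squared distances to each site:
Delta: 2473223026.000; Bench: 1214458114.000; Knoll: 2686433737.000; Larch: 575197076.000; Spur: 5448359941.000; Draw: 85430882.000; Terrace: 364439509.000.
Minimum at Draw.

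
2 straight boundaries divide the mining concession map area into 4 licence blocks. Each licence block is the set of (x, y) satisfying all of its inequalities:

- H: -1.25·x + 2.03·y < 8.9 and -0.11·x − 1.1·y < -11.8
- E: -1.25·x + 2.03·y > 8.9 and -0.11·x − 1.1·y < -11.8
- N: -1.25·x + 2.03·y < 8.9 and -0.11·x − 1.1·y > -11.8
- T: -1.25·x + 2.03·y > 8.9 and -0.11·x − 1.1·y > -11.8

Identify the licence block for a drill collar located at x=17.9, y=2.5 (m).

-1.25·17.9 + 2.03·2.5 = -17.300, which is < 8.9
-0.11·17.9 − 1.1·2.5 = -4.719, which is > -11.8
This sign pattern matches N.

N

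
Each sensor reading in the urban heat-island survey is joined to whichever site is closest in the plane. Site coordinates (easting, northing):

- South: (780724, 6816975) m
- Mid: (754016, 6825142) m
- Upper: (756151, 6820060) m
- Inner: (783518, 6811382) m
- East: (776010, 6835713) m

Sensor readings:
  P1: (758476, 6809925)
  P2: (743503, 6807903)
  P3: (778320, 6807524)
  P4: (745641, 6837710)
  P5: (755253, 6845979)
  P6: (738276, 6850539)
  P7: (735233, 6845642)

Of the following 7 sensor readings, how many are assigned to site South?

P1 → Upper
P2 → Upper
P3 → Inner
P4 → Mid
P5 → Mid
P6 → Mid
P7 → Mid
0 of the 7 go to South.

0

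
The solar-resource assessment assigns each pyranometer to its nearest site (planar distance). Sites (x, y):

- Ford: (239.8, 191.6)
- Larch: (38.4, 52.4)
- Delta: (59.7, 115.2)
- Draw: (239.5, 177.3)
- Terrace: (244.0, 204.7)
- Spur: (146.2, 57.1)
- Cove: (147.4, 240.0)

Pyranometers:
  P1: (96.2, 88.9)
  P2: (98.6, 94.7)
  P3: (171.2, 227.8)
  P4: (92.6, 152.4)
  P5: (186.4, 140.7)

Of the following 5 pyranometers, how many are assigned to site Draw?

1

P1 → Delta
P2 → Delta
P3 → Cove
P4 → Delta
P5 → Draw
1 of the 5 goes to Draw.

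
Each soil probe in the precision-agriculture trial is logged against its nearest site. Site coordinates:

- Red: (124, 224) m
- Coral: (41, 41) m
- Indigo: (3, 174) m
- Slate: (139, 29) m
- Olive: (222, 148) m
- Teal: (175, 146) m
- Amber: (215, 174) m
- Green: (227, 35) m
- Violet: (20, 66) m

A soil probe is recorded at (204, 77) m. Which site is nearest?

Squared distances to each site:
Red: 28009.000; Coral: 27865.000; Indigo: 49810.000; Slate: 6529.000; Olive: 5365.000; Teal: 5602.000; Amber: 9530.000; Green: 2293.000; Violet: 33977.000.
Minimum at Green.

Green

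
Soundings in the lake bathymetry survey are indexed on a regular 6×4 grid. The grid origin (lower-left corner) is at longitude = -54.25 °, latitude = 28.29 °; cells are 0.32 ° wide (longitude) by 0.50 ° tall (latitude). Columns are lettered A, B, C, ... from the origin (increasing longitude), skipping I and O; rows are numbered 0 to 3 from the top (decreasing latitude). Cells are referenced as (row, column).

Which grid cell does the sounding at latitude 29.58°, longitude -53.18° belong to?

(1, D)

Column index: ⌊(-53.18 − -54.25) / 0.32⌋ = ⌊3.344⌋ = 3 → column D
Row offset from origin: ⌊(29.58 − 28.29) / 0.50⌋ = ⌊2.580⌋ = 2 → row 1 (counted from top)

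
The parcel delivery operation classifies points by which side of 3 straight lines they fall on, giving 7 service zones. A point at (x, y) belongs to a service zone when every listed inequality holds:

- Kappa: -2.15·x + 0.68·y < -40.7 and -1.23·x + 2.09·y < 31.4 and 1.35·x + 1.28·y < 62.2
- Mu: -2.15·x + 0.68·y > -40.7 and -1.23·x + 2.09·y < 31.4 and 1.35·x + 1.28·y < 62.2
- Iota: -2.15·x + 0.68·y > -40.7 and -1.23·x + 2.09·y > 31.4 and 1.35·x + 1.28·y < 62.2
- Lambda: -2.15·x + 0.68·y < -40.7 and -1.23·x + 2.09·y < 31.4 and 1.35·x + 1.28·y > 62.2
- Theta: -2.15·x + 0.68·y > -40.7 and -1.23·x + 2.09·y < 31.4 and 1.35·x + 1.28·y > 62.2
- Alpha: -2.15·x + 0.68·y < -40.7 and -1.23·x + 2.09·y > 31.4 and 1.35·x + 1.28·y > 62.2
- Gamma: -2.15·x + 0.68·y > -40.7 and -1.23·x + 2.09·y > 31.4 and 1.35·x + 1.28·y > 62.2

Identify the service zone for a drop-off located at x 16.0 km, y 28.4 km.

-2.15·16.0 + 0.68·28.4 = -15.088, which is > -40.7
-1.23·16.0 + 2.09·28.4 = 39.676, which is > 31.4
1.35·16.0 + 1.28·28.4 = 57.952, which is < 62.2
This sign pattern matches Iota.

Iota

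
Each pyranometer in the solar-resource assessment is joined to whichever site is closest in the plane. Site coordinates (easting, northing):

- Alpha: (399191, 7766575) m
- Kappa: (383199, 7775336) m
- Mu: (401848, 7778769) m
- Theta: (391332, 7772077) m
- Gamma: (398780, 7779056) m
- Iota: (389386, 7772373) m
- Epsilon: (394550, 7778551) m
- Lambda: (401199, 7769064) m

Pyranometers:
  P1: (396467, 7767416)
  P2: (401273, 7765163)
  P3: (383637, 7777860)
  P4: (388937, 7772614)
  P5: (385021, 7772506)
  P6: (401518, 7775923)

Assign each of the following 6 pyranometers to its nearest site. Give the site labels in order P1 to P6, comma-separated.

P1 → Alpha (d²=8127457.00)
P2 → Alpha (d²=6328468.00)
P3 → Kappa (d²=6562420.00)
P4 → Iota (d²=259682.00)
P5 → Kappa (d²=11328584.00)
P6 → Mu (d²=8208616.00)

Alpha, Alpha, Kappa, Iota, Kappa, Mu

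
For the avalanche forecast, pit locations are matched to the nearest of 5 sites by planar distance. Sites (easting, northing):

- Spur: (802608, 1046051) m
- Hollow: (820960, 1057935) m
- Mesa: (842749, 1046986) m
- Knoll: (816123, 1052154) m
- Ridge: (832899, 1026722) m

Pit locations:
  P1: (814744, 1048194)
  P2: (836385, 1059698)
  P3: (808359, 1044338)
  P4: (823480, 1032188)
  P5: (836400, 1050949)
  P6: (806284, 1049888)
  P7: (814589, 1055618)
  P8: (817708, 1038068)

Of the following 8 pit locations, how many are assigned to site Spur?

2

P1 → Knoll
P2 → Mesa
P3 → Spur
P4 → Ridge
P5 → Mesa
P6 → Spur
P7 → Knoll
P8 → Knoll
2 of the 8 go to Spur.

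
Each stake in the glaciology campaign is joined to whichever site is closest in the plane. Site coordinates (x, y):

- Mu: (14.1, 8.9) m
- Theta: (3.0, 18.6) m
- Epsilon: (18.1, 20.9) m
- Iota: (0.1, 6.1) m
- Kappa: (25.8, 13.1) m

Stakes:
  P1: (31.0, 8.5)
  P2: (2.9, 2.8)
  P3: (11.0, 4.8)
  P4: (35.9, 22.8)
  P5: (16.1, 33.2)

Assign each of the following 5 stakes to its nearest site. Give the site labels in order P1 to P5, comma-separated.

Kappa, Iota, Mu, Kappa, Epsilon

P1 → Kappa (d²=48.20)
P2 → Iota (d²=18.73)
P3 → Mu (d²=26.42)
P4 → Kappa (d²=196.10)
P5 → Epsilon (d²=155.29)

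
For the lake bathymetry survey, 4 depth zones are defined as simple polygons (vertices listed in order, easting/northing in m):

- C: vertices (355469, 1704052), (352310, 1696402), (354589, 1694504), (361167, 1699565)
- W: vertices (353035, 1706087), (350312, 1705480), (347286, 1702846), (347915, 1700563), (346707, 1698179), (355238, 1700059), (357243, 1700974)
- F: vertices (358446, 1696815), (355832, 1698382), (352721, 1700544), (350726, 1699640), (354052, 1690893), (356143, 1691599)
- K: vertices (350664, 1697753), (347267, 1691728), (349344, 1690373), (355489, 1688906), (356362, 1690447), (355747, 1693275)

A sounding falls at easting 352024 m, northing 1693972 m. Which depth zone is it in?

Cast a ray rightward from (352024, 1693972). For each polygon, the edges (by vertex number in listed order) whose endpoints lie on opposite sides of northing = 1693972, where each meets that height, and whether that is right or left of the point:
C: no edge straddles that height → 0 crossings.
W: no edge straddles that height → 0 crossings.
F: 4–5 at easting≈352881.2 (right), 6–1 at easting≈357190.7 (right) → 2 crossings.
K: 1–2 at easting≈348532.2 (left), 6–1 at easting≈354955.8 (right) → 1 crossing.
Only K has an odd count, so the point is inside K.

K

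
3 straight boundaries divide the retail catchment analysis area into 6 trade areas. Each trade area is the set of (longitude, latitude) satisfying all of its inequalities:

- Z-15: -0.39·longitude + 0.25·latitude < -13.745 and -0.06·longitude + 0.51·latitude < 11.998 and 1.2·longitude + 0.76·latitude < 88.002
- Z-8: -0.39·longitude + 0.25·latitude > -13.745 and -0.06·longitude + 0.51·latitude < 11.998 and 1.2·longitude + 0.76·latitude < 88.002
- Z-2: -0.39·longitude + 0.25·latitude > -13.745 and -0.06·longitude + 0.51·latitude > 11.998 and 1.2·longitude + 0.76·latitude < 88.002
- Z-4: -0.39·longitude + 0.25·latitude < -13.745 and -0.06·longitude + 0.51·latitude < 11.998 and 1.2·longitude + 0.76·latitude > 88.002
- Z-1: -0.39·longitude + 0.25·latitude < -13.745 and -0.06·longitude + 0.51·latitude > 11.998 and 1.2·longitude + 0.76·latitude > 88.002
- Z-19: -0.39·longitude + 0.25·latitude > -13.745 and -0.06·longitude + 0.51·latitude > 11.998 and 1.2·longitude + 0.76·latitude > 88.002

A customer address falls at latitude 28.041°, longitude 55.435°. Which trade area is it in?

Z-15

-0.39·55.435 + 0.25·28.041 = -14.609, which is < -13.745
-0.06·55.435 + 0.51·28.041 = 10.975, which is < 11.998
1.2·55.435 + 0.76·28.041 = 87.833, which is < 88.002
This sign pattern matches Z-15.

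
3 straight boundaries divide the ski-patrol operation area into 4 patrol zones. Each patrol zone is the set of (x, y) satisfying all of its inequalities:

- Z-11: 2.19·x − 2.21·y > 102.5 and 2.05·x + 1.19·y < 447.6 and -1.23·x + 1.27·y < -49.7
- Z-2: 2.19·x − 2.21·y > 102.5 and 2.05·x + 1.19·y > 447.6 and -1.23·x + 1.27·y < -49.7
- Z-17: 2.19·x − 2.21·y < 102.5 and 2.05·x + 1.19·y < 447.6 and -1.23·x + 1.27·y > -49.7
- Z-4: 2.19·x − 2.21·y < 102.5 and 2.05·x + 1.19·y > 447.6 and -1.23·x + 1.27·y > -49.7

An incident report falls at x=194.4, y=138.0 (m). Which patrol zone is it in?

Z-2

2.19·194.4 − 2.21·138.0 = 120.756, which is > 102.5
2.05·194.4 + 1.19·138.0 = 562.740, which is > 447.6
-1.23·194.4 + 1.27·138.0 = -63.852, which is < -49.7
This sign pattern matches Z-2.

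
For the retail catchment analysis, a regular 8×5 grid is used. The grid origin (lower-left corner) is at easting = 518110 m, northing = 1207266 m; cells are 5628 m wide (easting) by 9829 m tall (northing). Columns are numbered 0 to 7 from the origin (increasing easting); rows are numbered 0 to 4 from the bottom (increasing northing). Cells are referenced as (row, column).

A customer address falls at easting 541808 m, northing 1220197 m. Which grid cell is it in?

(1, 4)

Column index: ⌊(541808 − 518110) / 5628⌋ = ⌊4.211⌋ = 4
Row offset from origin: ⌊(1220197 − 1207266) / 9829⌋ = ⌊1.316⌋ = 1 → row 1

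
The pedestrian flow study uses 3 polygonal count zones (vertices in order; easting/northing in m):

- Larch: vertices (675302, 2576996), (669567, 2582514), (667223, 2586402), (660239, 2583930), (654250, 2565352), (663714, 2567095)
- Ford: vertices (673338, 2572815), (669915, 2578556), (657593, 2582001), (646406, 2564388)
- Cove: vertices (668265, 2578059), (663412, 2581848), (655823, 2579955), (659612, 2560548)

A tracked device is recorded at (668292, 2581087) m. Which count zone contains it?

Larch

Cast a ray rightward from (668292, 2581087). For each polygon, the edges (by vertex number in listed order) whose endpoints lie on opposite sides of northing = 2581087, where each meets that height, and whether that is right or left of the point:
Larch: 1–2 at easting≈671050.1 (right), 4–5 at easting≈659322.5 (left) → 1 crossing.
Ford: 2–3 at easting≈660862.2 (left), 3–4 at easting≈657012.5 (left) → 0 crossings.
Cove: 1–2 at easting≈664386.7 (left), 2–3 at easting≈660361.2 (left) → 0 crossings.
Only Larch has an odd count, so the point is inside Larch.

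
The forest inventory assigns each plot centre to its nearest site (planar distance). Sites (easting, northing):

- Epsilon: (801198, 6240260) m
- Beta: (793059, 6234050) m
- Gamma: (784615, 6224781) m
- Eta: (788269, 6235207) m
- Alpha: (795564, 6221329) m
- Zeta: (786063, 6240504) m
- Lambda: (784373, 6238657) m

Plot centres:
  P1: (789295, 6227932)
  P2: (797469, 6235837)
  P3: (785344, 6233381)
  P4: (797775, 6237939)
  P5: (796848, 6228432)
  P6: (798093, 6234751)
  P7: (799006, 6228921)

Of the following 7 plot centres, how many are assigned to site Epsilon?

P1 → Gamma
P2 → Beta
P3 → Eta
P4 → Epsilon
P5 → Beta
P6 → Beta
P7 → Beta
1 of the 7 goes to Epsilon.

1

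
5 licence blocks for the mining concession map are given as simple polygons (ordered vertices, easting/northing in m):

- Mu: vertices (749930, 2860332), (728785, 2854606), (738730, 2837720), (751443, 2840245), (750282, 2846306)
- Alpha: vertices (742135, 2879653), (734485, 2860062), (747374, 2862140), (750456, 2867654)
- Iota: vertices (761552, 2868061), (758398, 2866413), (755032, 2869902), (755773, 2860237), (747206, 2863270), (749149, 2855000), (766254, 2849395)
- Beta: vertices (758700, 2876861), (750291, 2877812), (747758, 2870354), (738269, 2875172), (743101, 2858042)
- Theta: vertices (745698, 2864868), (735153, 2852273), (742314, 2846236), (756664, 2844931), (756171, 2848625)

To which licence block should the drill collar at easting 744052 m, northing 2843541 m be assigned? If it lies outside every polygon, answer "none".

Mu

Cast a ray rightward from (744052, 2843541). For each polygon, the edges (by vertex number in listed order) whose endpoints lie on opposite sides of northing = 2843541, where each meets that height, and whether that is right or left of the point:
Mu: 2–3 at easting≈735301.7 (left), 4–5 at easting≈750811.6 (right) → 1 crossing.
Alpha: no edge straddles that height → 0 crossings.
Iota: no edge straddles that height → 0 crossings.
Beta: no edge straddles that height → 0 crossings.
Theta: no edge straddles that height → 0 crossings.
Only Mu has an odd count, so the point is inside Mu.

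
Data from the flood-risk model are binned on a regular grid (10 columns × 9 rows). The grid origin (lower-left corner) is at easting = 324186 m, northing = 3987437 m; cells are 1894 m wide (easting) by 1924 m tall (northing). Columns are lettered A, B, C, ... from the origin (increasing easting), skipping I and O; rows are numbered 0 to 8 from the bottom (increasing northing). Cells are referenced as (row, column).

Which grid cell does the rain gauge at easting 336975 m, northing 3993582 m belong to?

Column index: ⌊(336975 − 324186) / 1894⌋ = ⌊6.752⌋ = 6 → column G
Row offset from origin: ⌊(3993582 − 3987437) / 1924⌋ = ⌊3.194⌋ = 3 → row 3

(3, G)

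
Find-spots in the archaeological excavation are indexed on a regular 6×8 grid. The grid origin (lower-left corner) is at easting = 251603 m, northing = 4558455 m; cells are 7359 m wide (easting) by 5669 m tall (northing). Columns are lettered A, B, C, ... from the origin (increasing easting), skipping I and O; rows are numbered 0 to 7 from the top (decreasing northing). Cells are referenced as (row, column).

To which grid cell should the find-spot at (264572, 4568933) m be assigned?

(6, B)

Column index: ⌊(264572 − 251603) / 7359⌋ = ⌊1.762⌋ = 1 → column B
Row offset from origin: ⌊(4568933 − 4558455) / 5669⌋ = ⌊1.848⌋ = 1 → row 6 (counted from top)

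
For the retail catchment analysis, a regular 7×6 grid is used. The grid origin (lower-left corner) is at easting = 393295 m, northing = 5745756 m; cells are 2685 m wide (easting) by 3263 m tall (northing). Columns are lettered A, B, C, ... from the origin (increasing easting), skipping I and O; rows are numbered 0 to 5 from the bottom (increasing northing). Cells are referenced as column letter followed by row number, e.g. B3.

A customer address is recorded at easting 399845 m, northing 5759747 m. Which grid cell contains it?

C4

Column index: ⌊(399845 − 393295) / 2685⌋ = ⌊2.439⌋ = 2 → column C
Row offset from origin: ⌊(5759747 − 5745756) / 3263⌋ = ⌊4.288⌋ = 4 → row 4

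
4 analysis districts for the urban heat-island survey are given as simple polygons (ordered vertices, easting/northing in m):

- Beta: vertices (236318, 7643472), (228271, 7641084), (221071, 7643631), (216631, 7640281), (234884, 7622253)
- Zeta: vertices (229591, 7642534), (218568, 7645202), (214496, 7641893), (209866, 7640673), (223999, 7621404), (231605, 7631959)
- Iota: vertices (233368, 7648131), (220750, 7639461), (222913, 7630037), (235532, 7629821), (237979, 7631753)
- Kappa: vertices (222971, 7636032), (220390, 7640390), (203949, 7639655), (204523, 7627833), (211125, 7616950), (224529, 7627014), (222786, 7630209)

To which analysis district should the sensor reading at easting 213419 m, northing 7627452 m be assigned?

Kappa

Cast a ray rightward from (213419, 7627452). For each polygon, the edges (by vertex number in listed order) whose endpoints lie on opposite sides of northing = 7627452, where each meets that height, and whether that is right or left of the point:
Beta: 4–5 at easting≈229620.1 (right), 5–1 at easting≈235235.4 (right) → 2 crossings.
Zeta: 4–5 at easting≈219563.0 (right), 5–6 at easting≈228357.2 (right) → 2 crossings.
Iota: no edge straddles that height → 0 crossings.
Kappa: 4–5 at easting≈204754.1 (left), 6–7 at easting≈224290.1 (right) → 1 crossing.
Only Kappa has an odd count, so the point is inside Kappa.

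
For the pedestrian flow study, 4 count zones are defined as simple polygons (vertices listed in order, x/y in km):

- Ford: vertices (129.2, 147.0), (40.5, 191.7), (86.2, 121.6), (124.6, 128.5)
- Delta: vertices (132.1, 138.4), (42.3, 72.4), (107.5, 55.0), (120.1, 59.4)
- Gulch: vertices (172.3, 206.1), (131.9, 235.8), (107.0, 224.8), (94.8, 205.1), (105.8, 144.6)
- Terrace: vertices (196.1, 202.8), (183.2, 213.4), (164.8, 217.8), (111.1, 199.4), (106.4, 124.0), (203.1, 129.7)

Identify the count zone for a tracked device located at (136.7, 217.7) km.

Gulch

Cast a ray rightward from (136.7, 217.7). For each polygon, the edges (by vertex number in listed order) whose endpoints lie on opposite sides of y = 217.7, where each meets that height, and whether that is right or left of the point:
Ford: no edge straddles that height → 0 crossings.
Delta: no edge straddles that height → 0 crossings.
Gulch: 1–2 at x≈156.52 (right), 3–4 at x≈102.60 (left) → 1 crossing.
Terrace: 2–3 at x≈165.22 (right), 3–4 at x≈164.51 (right) → 2 crossings.
Only Gulch has an odd count, so the point is inside Gulch.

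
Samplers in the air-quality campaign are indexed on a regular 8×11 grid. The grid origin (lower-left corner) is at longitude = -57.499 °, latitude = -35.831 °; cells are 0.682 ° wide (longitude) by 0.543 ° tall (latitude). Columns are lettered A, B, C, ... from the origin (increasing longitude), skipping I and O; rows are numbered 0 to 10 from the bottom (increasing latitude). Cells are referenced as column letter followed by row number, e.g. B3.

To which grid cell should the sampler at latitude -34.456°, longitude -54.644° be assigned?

Column index: ⌊(-54.644 − -57.499) / 0.682⌋ = ⌊4.186⌋ = 4 → column E
Row offset from origin: ⌊(-34.456 − -35.831) / 0.543⌋ = ⌊2.532⌋ = 2 → row 2

E2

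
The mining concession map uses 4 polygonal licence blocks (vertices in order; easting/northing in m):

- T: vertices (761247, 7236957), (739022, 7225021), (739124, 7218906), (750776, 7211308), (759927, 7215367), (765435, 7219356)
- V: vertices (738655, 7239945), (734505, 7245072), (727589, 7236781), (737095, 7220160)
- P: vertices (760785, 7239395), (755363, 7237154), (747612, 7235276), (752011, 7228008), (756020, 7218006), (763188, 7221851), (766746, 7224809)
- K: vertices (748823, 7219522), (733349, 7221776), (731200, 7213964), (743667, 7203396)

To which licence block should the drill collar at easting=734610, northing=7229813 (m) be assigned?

V

Cast a ray rightward from (734610, 7229813). For each polygon, the edges (by vertex number in listed order) whose endpoints lie on opposite sides of northing = 7229813, where each meets that height, and whether that is right or left of the point:
T: 1–2 at easting≈747944.8 (right), 6–1 at easting≈762946.9 (right) → 2 crossings.
V: 3–4 at easting≈731574.2 (left), 4–1 at easting≈737856.1 (right) → 1 crossing.
P: 3–4 at easting≈750918.5 (right), 7–1 at easting≈764701.0 (right) → 2 crossings.
K: no edge straddles that height → 0 crossings.
Only V has an odd count, so the point is inside V.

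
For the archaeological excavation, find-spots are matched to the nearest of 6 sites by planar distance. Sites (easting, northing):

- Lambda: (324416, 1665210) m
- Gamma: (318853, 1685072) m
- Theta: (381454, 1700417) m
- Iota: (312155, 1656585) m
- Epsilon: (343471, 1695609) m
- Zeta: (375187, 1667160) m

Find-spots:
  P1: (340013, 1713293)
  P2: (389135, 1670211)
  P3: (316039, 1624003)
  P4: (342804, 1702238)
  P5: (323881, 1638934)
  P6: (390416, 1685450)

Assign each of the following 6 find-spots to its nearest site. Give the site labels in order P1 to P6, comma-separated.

P1 → Epsilon (d²=324681620.00)
P2 → Zeta (d²=203855305.00)
P3 → Iota (d²=1076672180.00)
P4 → Epsilon (d²=44388530.00)
P5 → Iota (d²=449056877.00)
P6 → Theta (d²=304328533.00)

Epsilon, Zeta, Iota, Epsilon, Iota, Theta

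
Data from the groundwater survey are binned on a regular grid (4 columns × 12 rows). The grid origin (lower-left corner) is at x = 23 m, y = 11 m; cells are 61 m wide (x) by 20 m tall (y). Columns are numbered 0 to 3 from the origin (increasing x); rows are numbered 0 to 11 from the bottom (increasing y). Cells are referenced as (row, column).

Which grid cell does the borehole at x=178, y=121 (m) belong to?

Column index: ⌊(178 − 23) / 61⌋ = ⌊2.541⌋ = 2
Row offset from origin: ⌊(121 − 11) / 20⌋ = ⌊5.500⌋ = 5 → row 5

(5, 2)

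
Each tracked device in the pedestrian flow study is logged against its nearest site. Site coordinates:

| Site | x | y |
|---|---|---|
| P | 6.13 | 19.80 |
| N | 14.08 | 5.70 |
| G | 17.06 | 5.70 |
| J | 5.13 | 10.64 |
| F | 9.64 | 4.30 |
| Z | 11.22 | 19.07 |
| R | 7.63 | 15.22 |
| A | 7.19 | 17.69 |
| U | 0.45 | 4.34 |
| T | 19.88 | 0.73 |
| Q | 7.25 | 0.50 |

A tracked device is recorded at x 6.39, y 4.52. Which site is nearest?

Squared distances to each site:
P: 233.546; N: 60.529; G: 115.241; J: 39.042; F: 10.611; Z: 235.031; R: 116.028; A: 174.089; U: 35.316; T: 196.344; Q: 16.900.
Minimum at F.

F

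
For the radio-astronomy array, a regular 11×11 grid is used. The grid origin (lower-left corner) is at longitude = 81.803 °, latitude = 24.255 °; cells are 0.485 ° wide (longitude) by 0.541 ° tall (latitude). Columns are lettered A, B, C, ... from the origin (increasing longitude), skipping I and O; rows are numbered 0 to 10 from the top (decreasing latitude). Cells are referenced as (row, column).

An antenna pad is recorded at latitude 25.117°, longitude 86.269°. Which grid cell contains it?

(9, K)

Column index: ⌊(86.269 − 81.803) / 0.485⌋ = ⌊9.208⌋ = 9 → column K
Row offset from origin: ⌊(25.117 − 24.255) / 0.541⌋ = ⌊1.593⌋ = 1 → row 9 (counted from top)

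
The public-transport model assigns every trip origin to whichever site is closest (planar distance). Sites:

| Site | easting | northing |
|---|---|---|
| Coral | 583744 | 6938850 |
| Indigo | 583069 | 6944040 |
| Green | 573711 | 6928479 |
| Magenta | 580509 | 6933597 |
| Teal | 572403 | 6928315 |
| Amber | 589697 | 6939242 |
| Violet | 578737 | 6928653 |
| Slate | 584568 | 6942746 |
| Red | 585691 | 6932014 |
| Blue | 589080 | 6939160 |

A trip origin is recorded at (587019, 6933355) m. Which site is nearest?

Red

Squared distances to each site:
Coral: 40920650.000; Indigo: 129771725.000; Green: 200878240.000; Magenta: 42438664.000; Teal: 239029056.000; Amber: 41828453.000; Violet: 90700328.000; Slate: 94198282.000; Red: 3561865.000; Blue: 37945746.000.
Minimum at Red.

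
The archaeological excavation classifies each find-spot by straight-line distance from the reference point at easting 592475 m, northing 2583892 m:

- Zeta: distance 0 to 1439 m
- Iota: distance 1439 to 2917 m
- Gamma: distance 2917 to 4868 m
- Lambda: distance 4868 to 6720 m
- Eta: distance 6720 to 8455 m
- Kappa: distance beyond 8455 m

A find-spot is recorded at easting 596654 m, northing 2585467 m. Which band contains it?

Gamma

Distance = √((596654−592475)² + (2585467−2583892)²) = √(17464041.000 + 2480625.000) = 4465.945 m.
2917 ≤ 4465.945 < 4868 → Gamma.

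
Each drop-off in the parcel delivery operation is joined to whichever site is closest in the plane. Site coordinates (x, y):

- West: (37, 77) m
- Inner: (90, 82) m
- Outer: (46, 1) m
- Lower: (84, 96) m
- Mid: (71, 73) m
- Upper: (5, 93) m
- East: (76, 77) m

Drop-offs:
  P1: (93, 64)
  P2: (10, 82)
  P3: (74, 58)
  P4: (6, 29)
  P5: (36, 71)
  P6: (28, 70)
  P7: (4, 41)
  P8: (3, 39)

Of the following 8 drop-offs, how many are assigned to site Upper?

1

P1 → Inner
P2 → Upper
P3 → Mid
P4 → Outer
P5 → West
P6 → West
P7 → West
P8 → West
1 of the 8 goes to Upper.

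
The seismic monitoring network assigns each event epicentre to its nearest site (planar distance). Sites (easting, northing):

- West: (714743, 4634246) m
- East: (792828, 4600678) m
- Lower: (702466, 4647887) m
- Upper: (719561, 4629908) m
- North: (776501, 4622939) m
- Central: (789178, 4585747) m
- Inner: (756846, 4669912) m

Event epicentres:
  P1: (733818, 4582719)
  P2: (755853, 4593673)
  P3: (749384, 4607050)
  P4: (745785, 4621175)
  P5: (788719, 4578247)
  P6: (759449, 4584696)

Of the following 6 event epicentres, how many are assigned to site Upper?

P1 → Upper
P2 → Central
P3 → North
P4 → Upper
P5 → Central
P6 → Central
2 of the 6 go to Upper.

2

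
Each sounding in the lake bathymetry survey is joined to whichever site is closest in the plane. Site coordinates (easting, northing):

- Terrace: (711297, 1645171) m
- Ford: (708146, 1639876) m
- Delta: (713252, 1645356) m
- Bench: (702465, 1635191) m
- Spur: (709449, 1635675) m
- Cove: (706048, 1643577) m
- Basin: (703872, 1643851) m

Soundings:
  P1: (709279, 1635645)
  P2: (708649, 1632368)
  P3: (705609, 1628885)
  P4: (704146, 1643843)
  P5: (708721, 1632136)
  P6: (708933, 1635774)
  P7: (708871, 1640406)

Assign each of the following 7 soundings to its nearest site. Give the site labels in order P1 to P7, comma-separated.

Spur, Spur, Bench, Basin, Spur, Spur, Ford

P1 → Spur (d²=29800.00)
P2 → Spur (d²=11576249.00)
P3 → Bench (d²=49650372.00)
P4 → Basin (d²=75140.00)
P5 → Spur (d²=13054505.00)
P6 → Spur (d²=276057.00)
P7 → Ford (d²=806525.00)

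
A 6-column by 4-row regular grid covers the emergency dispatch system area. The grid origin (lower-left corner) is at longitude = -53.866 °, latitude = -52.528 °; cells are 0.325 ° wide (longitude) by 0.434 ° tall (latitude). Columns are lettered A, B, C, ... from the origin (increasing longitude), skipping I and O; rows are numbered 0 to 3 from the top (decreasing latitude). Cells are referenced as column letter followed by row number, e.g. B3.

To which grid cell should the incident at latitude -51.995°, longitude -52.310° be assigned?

E2

Column index: ⌊(-52.310 − -53.866) / 0.325⌋ = ⌊4.788⌋ = 4 → column E
Row offset from origin: ⌊(-51.995 − -52.528) / 0.434⌋ = ⌊1.228⌋ = 1 → row 2 (counted from top)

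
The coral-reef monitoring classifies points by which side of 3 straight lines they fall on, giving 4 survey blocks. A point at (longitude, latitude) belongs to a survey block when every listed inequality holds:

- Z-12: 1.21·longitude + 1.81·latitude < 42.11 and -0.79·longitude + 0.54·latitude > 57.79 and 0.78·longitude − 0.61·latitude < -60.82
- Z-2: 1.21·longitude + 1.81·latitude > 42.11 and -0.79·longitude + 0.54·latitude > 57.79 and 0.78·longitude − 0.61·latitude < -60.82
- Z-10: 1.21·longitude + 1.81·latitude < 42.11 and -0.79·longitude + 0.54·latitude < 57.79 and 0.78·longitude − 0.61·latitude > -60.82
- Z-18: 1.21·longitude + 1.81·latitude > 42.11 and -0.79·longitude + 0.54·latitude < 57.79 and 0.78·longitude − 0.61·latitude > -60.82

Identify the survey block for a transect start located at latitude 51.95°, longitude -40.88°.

1.21·-40.88 + 1.81·51.95 = 44.565, which is > 42.11
-0.79·-40.88 + 0.54·51.95 = 60.348, which is > 57.79
0.78·-40.88 − 0.61·51.95 = -63.576, which is < -60.82
This sign pattern matches Z-2.

Z-2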